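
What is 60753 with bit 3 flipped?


60753 ^ (1 << 3) = 60753 ^ 8 = 60761

60761


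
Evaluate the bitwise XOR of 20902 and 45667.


0b101000110100110 ^ 0b1011001001100011 = 0b1110001111000101 = 58309

58309


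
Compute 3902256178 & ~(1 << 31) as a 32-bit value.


3902256178 & ~(1 << 31) = 1754772530

1754772530


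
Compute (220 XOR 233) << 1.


Step 1: 220 ^ 233 = 53
Step 2: 53 << 1 = 106

106


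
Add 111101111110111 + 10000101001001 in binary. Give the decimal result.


111101111110111 + 10000101001001 = 1001110101000000 = 40256

40256


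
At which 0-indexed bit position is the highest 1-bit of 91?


0b1011011. Highest set bit at position 6

6


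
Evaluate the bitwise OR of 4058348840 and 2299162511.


0b11110001111001010111110100101000 | 0b10001001000010100110111110001111 = 0b11111001111011110111111110101111 = 4193222575

4193222575


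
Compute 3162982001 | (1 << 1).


3162982001 | (1 << 1) = 3162982001 | 2 = 3162982003

3162982003


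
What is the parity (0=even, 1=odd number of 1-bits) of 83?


0b1010011 has 4 ones => parity 0

0


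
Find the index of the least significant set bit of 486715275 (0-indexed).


0b11101000000101010111110001011. Lowest set bit at position 0

0


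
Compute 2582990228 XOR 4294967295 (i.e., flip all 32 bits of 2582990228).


2582990228 ^ 4294967295 = 1711977067

1711977067


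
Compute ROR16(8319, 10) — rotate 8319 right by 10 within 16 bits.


Rotate 0b10000001111111 right by 10 (16-bit) = 0b1111111001000 = 8136

8136


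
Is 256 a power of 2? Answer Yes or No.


0b100000000. Only one bit set => Yes

Yes


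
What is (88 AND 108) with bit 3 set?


Step 1: 88 & 108 = 72
Step 2: 72 | (1 << 3) = 72 | 8 = 72

72


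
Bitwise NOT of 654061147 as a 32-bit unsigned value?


~0b100110111111000010111001011011 = 0b11011001000000111101000110100100 = 3640906148 (32-bit unsigned)

3640906148


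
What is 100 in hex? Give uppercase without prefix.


100 = 64 hex

64


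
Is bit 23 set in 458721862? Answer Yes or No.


0b11011010101111000101001000110, bit 23 = 0. No

No


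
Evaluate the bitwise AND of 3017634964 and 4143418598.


0b10110011110111010111010010010100 & 0b11110110111101111000110011100110 = 0b10110010110101010000010010000100 = 3000304772

3000304772


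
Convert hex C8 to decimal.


C8 hex = 200 decimal

200


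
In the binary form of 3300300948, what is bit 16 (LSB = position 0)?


0b11000100101101101001100010010100, position 16 = 0

0


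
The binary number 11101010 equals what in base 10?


11101010 in decimal = 234

234


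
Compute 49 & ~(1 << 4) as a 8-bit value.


49 & ~(1 << 4) = 33

33


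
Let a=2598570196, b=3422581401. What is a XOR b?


2598570196 ^ 3422581401 = 1457748557

1457748557


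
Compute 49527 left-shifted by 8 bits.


0b1100000101110111 << 8 = 0b110000010111011100000000 = 12678912

12678912


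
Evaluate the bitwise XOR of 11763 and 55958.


0b10110111110011 ^ 0b1101101010010110 = 0b1111011101100101 = 63333

63333


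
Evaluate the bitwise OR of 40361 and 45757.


0b1001110110101001 | 0b1011001010111101 = 0b1011111110111101 = 49085

49085


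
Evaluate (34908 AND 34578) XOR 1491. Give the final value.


Step 1: 34908 & 34578 = 32784
Step 2: 32784 ^ 1491 = 34243

34243


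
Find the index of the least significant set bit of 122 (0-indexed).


0b1111010. Lowest set bit at position 1

1


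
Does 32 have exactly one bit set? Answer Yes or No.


0b100000. Only one bit set => Yes

Yes


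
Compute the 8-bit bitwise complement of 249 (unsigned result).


~0b11111001 = 0b110 = 6 (8-bit unsigned)

6


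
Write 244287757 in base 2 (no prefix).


244287757 = 1110100011111000100100001101 in binary

1110100011111000100100001101


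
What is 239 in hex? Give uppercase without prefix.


239 = EF hex

EF


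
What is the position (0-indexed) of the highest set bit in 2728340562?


0b10100010100111110010110001010010. Highest set bit at position 31

31


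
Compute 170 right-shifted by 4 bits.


0b10101010 >> 4 = 0b1010 = 10

10


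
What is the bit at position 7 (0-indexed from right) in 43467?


0b1010100111001011, position 7 = 1

1


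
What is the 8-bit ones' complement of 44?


44 ^ 255 = 211

211


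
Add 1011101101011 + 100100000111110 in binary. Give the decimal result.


1011101101011 + 100100000111110 = 101111110101001 = 24489

24489


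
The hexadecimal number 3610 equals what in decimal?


3610 hex = 13840 decimal

13840


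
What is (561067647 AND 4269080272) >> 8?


Step 1: 561067647 & 4269080272 = 544224848
Step 2: 544224848 >> 8 = 2125878

2125878


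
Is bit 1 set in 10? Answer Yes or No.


0b1010, bit 1 = 1. Yes

Yes


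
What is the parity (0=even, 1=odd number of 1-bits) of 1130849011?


0b1000011011001110110001011110011 has 17 ones => parity 1

1


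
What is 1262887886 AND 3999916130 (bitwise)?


0b1001011010001100010001111001110 & 0b11101110011010011110000001100010 = 0b1001010010000000010000001000010 = 1245716546

1245716546


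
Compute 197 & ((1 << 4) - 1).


197 & 15 = 5

5


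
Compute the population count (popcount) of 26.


0b11010 has 3 set bits

3


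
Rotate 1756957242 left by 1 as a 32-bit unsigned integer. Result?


Rotate 0b1101000101110010000101000111010 left by 1 (32-bit) = 0b11010001011100100001010001110100 = 3513914484

3513914484


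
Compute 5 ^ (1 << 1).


5 ^ (1 << 1) = 5 ^ 2 = 7

7


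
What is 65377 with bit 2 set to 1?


65377 | (1 << 2) = 65377 | 4 = 65381

65381


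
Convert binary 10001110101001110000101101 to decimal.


10001110101001110000101101 in decimal = 37395501

37395501


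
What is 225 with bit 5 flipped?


225 ^ (1 << 5) = 225 ^ 32 = 193

193


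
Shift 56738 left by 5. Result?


0b1101110110100010 << 5 = 0b110111011010001000000 = 1815616

1815616


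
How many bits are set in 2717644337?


0b10100001111110111111011000110001 has 19 set bits

19


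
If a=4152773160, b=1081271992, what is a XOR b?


4152773160 ^ 1081271992 = 3086265488

3086265488


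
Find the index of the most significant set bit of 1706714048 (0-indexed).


0b1100101101110100110001111000000. Highest set bit at position 30

30


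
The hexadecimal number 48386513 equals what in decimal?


48386513 hex = 1211655443 decimal

1211655443


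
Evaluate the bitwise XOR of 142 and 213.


0b10001110 ^ 0b11010101 = 0b1011011 = 91

91


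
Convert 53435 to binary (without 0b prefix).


53435 = 1101000010111011 in binary

1101000010111011


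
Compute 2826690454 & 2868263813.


0b10101000011110111101111110010110 & 0b10101010111101100011101110000101 = 0b10101000011100100001101110000100 = 2826050436

2826050436


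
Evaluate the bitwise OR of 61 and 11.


0b111101 | 0b1011 = 0b111111 = 63

63


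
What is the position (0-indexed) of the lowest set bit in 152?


0b10011000. Lowest set bit at position 3

3


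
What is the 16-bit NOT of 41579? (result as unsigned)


~0b1010001001101011 = 0b101110110010100 = 23956 (16-bit unsigned)

23956


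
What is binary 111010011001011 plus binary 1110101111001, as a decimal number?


111010011001011 + 1110101111001 = 1001001001000100 = 37444

37444


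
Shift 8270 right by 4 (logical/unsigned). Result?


0b10000001001110 >> 4 = 0b1000000100 = 516

516


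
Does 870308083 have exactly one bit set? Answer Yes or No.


0b110011110111111101100011110011. Multiple bits set => No

No


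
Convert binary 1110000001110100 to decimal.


1110000001110100 in decimal = 57460

57460


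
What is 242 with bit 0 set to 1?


242 | (1 << 0) = 242 | 1 = 243

243


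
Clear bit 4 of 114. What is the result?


114 & ~(1 << 4) = 98

98


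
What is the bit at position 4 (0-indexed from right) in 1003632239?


0b111011110100100011011001101111, position 4 = 0

0


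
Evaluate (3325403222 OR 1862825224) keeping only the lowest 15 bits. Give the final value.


Step 1: 3325403222 | 1862825224 = 4013815134
Step 2: 4013815134 & 32767 = 30046

30046


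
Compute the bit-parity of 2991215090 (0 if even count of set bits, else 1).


0b10110010010010100101000111110010 has 15 ones => parity 1

1


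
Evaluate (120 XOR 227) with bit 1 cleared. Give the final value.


Step 1: 120 ^ 227 = 155
Step 2: 155 & ~(1 << 1) = 153

153


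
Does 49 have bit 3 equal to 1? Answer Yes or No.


0b110001, bit 3 = 0. No

No


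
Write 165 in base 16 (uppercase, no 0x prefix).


165 = A5 hex

A5


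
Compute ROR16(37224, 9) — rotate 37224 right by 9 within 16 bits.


Rotate 0b1001000101101000 right by 9 (16-bit) = 0b1011010001001000 = 46152

46152


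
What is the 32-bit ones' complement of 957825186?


957825186 ^ 4294967295 = 3337142109

3337142109


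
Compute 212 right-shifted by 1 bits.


0b11010100 >> 1 = 0b1101010 = 106

106


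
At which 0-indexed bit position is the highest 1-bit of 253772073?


0b1111001000000100000100101001. Highest set bit at position 27

27


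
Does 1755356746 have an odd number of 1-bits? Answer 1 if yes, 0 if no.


0b1101000101000001001111001001010 has 13 ones => parity 1

1


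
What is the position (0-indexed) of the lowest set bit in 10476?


0b10100011101100. Lowest set bit at position 2

2


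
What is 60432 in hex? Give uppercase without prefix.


60432 = EC10 hex

EC10


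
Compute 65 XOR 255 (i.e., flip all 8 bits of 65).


65 ^ 255 = 190

190


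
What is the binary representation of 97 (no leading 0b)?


97 = 1100001 in binary

1100001


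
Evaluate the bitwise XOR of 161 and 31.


0b10100001 ^ 0b11111 = 0b10111110 = 190

190


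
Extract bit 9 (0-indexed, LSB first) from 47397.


0b1011100100100101, position 9 = 0

0


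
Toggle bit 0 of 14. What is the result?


14 ^ (1 << 0) = 14 ^ 1 = 15

15


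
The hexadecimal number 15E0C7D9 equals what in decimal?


15E0C7D9 hex = 367052761 decimal

367052761


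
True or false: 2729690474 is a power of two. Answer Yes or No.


0b10100010101100111100010101101010. Multiple bits set => No

No


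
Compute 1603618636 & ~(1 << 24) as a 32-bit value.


1603618636 & ~(1 << 24) = 1586841420

1586841420


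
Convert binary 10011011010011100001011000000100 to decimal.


10011011010011100001011000000100 in decimal = 2605585924

2605585924


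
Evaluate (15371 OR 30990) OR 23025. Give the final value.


Step 1: 15371 | 30990 = 32015
Step 2: 32015 | 23025 = 32255

32255


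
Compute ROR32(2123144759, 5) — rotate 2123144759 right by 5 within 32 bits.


Rotate 0b1111110100011001001111000110111 right by 5 (32-bit) = 0b10111011111101000110010011110001 = 3153356017

3153356017


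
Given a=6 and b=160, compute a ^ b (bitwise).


6 ^ 160 = 166

166


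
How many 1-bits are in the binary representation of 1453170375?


0b1010110100111011001111011000111 has 19 set bits

19


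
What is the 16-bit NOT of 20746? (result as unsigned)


~0b101000100001010 = 0b1010111011110101 = 44789 (16-bit unsigned)

44789


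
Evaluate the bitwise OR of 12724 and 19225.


0b11000110110100 | 0b100101100011001 = 0b111101110111101 = 31677

31677


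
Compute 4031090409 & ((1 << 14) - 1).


4031090409 & 16383 = 3817

3817


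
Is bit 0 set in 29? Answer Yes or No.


0b11101, bit 0 = 1. Yes

Yes


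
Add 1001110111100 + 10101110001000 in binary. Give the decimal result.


1001110111100 + 10101110001000 = 11111101000100 = 16196

16196


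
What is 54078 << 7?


0b1101001100111110 << 7 = 0b11010011001111100000000 = 6921984

6921984


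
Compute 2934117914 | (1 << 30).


2934117914 | (1 << 30) = 2934117914 | 1073741824 = 4007859738

4007859738


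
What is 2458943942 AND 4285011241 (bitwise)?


0b10010010100100001000000111000110 & 0b11111111011010000001010100101001 = 0b10010010000000000000000100000000 = 2449473792

2449473792


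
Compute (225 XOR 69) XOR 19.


Step 1: 225 ^ 69 = 164
Step 2: 164 ^ 19 = 183

183


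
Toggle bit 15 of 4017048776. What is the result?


4017048776 ^ (1 << 15) = 4017048776 ^ 32768 = 4017081544

4017081544


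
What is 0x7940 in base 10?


7940 hex = 31040 decimal

31040


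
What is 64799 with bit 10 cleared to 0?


64799 & ~(1 << 10) = 63775

63775


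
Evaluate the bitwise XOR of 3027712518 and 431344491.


0b10110100011101110011101000000110 ^ 0b11001101101011100101101101011 = 0b10101101110000101111000101101101 = 2915234157

2915234157


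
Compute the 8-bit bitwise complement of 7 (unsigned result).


~0b111 = 0b11111000 = 248 (8-bit unsigned)

248


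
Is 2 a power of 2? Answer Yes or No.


0b10. Only one bit set => Yes

Yes


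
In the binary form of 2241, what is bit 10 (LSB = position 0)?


0b100011000001, position 10 = 0

0


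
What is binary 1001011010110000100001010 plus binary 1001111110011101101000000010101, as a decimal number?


1001011010110000100001010 + 1001111110011101101000000010101 = 1010000111111000011000100011111 = 1358704927

1358704927


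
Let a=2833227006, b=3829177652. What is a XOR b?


2833227006 ^ 3829177652 = 1289945546

1289945546


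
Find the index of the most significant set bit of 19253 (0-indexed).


0b100101100110101. Highest set bit at position 14

14


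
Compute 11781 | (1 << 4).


11781 | (1 << 4) = 11781 | 16 = 11797

11797


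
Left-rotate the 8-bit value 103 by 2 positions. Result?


Rotate 0b1100111 left by 2 (8-bit) = 0b10011101 = 157

157


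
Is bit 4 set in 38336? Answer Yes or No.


0b1001010111000000, bit 4 = 0. No

No


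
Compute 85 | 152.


0b1010101 | 0b10011000 = 0b11011101 = 221

221


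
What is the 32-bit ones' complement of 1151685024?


1151685024 ^ 4294967295 = 3143282271

3143282271


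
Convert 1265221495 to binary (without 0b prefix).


1265221495 = 1001011011010011011111101110111 in binary

1001011011010011011111101110111


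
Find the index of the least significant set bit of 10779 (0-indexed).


0b10101000011011. Lowest set bit at position 0

0


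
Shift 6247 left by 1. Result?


0b1100001100111 << 1 = 0b11000011001110 = 12494

12494


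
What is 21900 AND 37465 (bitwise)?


0b101010110001100 & 0b1001001001011001 = 0b1000000001000 = 4104

4104


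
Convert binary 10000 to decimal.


10000 in decimal = 16

16


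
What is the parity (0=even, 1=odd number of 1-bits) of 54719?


0b1101010110111111 has 12 ones => parity 0

0


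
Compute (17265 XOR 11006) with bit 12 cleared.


Step 1: 17265 ^ 11006 = 27023
Step 2: 27023 & ~(1 << 12) = 27023

27023


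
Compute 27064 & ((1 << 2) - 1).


27064 & 3 = 0

0


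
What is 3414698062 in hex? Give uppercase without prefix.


3414698062 = CB88284E hex

CB88284E


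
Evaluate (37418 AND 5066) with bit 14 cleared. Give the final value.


Step 1: 37418 & 5066 = 4618
Step 2: 4618 & ~(1 << 14) = 4618

4618


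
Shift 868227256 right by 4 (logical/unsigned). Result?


0b110011110000000001100010111000 >> 4 = 0b11001111000000000110001011 = 54264203

54264203


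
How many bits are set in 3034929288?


0b10110100111001010101100010001000 has 14 set bits

14


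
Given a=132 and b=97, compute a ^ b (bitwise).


132 ^ 97 = 229

229


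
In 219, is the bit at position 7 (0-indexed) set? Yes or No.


0b11011011, bit 7 = 1. Yes

Yes


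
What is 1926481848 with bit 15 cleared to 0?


1926481848 & ~(1 << 15) = 1926449080

1926449080


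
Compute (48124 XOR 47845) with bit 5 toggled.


Step 1: 48124 ^ 47845 = 281
Step 2: 281 ^ (1 << 5) = 281 ^ 32 = 313

313


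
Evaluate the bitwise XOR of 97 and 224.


0b1100001 ^ 0b11100000 = 0b10000001 = 129

129


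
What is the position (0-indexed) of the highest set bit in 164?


0b10100100. Highest set bit at position 7

7


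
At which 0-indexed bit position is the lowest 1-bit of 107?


0b1101011. Lowest set bit at position 0

0


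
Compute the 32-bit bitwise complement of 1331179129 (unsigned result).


~0b1001111010110000010111001111001 = 0b10110000101001111101000110000110 = 2963788166 (32-bit unsigned)

2963788166


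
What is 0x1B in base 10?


1B hex = 27 decimal

27


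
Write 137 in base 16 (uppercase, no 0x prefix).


137 = 89 hex

89


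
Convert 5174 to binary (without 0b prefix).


5174 = 1010000110110 in binary

1010000110110


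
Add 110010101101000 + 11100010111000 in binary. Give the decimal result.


110010101101000 + 11100010111000 = 1001111000100000 = 40480

40480


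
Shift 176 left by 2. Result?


0b10110000 << 2 = 0b1011000000 = 704

704


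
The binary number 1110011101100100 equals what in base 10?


1110011101100100 in decimal = 59236

59236


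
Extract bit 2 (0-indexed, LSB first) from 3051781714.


0b10110101111001100111111001010010, position 2 = 0

0


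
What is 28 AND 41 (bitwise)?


0b11100 & 0b101001 = 0b1000 = 8

8


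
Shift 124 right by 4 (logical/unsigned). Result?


0b1111100 >> 4 = 0b111 = 7

7


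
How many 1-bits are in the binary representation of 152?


0b10011000 has 3 set bits

3


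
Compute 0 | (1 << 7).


0 | (1 << 7) = 0 | 128 = 128

128


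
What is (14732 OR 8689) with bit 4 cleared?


Step 1: 14732 | 8689 = 14845
Step 2: 14845 & ~(1 << 4) = 14829

14829


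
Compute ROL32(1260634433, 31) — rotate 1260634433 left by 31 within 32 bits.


Rotate 0b1001011001000111100000101000001 left by 31 (32-bit) = 0b10100101100100011110000010100000 = 2777800864

2777800864


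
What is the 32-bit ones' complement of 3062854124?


3062854124 ^ 4294967295 = 1232113171

1232113171


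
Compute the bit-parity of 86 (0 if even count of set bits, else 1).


0b1010110 has 4 ones => parity 0

0


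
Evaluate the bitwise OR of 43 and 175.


0b101011 | 0b10101111 = 0b10101111 = 175

175


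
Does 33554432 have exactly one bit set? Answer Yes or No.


0b10000000000000000000000000. Only one bit set => Yes

Yes


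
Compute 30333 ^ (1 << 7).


30333 ^ (1 << 7) = 30333 ^ 128 = 30461

30461


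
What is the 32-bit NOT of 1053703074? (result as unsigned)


~0b111110110011100011101110100010 = 0b11000001001100011100010001011101 = 3241264221 (32-bit unsigned)

3241264221


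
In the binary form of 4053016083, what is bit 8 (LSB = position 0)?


0b11110001100101000001111000010011, position 8 = 0

0


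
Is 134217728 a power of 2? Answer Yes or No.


0b1000000000000000000000000000. Only one bit set => Yes

Yes


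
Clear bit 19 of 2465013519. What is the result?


2465013519 & ~(1 << 19) = 2464489231

2464489231


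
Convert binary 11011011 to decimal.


11011011 in decimal = 219

219


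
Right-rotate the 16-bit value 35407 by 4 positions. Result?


Rotate 0b1000101001001111 right by 4 (16-bit) = 0b1111100010100100 = 63652

63652


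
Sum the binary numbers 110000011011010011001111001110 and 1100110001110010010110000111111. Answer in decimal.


110000011011010011001111001110 + 1100110001110010010110000111111 = 10010110101001100110000000001101 = 2527485965

2527485965


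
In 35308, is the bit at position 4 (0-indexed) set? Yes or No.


0b1000100111101100, bit 4 = 0. No

No


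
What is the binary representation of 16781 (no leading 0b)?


16781 = 100000110001101 in binary

100000110001101


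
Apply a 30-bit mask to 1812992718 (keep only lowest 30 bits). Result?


1812992718 & 1073741823 = 739250894

739250894


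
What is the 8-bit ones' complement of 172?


172 ^ 255 = 83

83


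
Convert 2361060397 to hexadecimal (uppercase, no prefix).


2361060397 = 8CBAEC2D hex

8CBAEC2D


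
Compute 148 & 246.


0b10010100 & 0b11110110 = 0b10010100 = 148

148


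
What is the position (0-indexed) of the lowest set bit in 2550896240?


0b10011000000010111001011001110000. Lowest set bit at position 4

4


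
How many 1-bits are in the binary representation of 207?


0b11001111 has 6 set bits

6


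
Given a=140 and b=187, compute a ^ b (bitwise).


140 ^ 187 = 55

55


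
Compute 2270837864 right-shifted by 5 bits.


0b10000111010110100011110001101000 >> 5 = 0b100001110101101000111100011 = 70963683

70963683


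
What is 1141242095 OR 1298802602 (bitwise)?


0b1000100000001011111100011101111 | 0b1001101011010100010011110101010 = 0b1001101011011111111111111101111 = 1299185647

1299185647


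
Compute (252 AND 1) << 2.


Step 1: 252 & 1 = 0
Step 2: 0 << 2 = 0

0


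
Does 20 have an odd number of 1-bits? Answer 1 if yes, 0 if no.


0b10100 has 2 ones => parity 0

0


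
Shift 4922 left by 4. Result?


0b1001100111010 << 4 = 0b10011001110100000 = 78752

78752


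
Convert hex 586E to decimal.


586E hex = 22638 decimal

22638


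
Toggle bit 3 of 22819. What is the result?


22819 ^ (1 << 3) = 22819 ^ 8 = 22827

22827


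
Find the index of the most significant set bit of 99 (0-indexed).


0b1100011. Highest set bit at position 6

6


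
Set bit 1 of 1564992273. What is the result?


1564992273 | (1 << 1) = 1564992273 | 2 = 1564992275

1564992275


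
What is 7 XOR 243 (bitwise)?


0b111 ^ 0b11110011 = 0b11110100 = 244

244


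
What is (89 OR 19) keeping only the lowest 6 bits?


Step 1: 89 | 19 = 91
Step 2: 91 & 63 = 27

27


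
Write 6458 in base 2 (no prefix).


6458 = 1100100111010 in binary

1100100111010


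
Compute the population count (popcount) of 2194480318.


0b10000010110011010001110010111110 has 16 set bits

16


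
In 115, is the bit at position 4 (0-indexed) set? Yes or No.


0b1110011, bit 4 = 1. Yes

Yes


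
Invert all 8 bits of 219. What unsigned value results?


219 ^ 255 = 36

36


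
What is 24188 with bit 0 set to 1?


24188 | (1 << 0) = 24188 | 1 = 24189

24189


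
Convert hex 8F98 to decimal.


8F98 hex = 36760 decimal

36760


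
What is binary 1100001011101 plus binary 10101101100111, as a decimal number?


1100001011101 + 10101101100111 = 100001111000100 = 17348

17348


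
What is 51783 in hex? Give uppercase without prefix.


51783 = CA47 hex

CA47


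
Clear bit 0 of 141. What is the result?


141 & ~(1 << 0) = 140

140


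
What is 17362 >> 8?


0b100001111010010 >> 8 = 0b1000011 = 67

67


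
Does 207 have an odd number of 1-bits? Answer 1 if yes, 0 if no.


0b11001111 has 6 ones => parity 0

0


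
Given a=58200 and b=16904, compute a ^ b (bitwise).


58200 ^ 16904 = 41296

41296


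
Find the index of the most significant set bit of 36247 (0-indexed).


0b1000110110010111. Highest set bit at position 15

15


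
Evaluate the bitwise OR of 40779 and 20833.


0b1001111101001011 | 0b101000101100001 = 0b1101111101101011 = 57195

57195


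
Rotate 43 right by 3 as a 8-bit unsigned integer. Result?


Rotate 0b101011 right by 3 (8-bit) = 0b1100101 = 101

101


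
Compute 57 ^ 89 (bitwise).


0b111001 ^ 0b1011001 = 0b1100000 = 96

96


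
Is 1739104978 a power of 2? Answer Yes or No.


0b1100111101010001010001011010010. Multiple bits set => No

No


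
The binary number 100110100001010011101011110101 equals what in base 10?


100110100001010011101011110101 in decimal = 646265589

646265589


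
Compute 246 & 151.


0b11110110 & 0b10010111 = 0b10010110 = 150

150


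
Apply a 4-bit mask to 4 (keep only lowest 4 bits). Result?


4 & 15 = 4

4


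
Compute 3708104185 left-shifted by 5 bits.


0b11011101000001010010110111111001 << 5 = 0b1101110100000101001011011111100100000 = 118659333920

118659333920


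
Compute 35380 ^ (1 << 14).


35380 ^ (1 << 14) = 35380 ^ 16384 = 51764

51764


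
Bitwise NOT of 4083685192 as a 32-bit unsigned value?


~0b11110011011010000001011101001000 = 0b1100100101111110100010110111 = 211282103 (32-bit unsigned)

211282103


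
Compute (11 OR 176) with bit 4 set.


Step 1: 11 | 176 = 187
Step 2: 187 | (1 << 4) = 187 | 16 = 187

187


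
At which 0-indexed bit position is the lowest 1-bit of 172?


0b10101100. Lowest set bit at position 2

2


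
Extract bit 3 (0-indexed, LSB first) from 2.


0b10, position 3 = 0

0


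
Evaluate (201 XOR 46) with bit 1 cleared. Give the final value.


Step 1: 201 ^ 46 = 231
Step 2: 231 & ~(1 << 1) = 229

229


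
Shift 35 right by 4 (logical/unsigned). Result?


0b100011 >> 4 = 0b10 = 2

2


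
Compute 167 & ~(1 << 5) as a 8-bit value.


167 & ~(1 << 5) = 135

135


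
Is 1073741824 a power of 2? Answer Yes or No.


0b1000000000000000000000000000000. Only one bit set => Yes

Yes


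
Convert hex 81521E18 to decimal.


81521E18 hex = 2169642520 decimal

2169642520


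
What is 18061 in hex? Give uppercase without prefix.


18061 = 468D hex

468D


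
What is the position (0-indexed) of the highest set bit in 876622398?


0b110100010000000011001000111110. Highest set bit at position 29

29


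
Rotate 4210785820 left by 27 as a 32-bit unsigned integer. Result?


Rotate 0b11111010111110110111111000011100 left by 27 (32-bit) = 0b11100111110101111101101111110000 = 3889683440

3889683440


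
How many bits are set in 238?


0b11101110 has 6 set bits

6


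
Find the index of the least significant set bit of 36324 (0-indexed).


0b1000110111100100. Lowest set bit at position 2

2


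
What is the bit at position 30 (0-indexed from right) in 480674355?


0b11100101001101000001000110011, position 30 = 0

0


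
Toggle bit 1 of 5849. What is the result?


5849 ^ (1 << 1) = 5849 ^ 2 = 5851

5851


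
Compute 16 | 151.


0b10000 | 0b10010111 = 0b10010111 = 151

151


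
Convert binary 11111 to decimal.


11111 in decimal = 31

31


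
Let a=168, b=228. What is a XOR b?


168 ^ 228 = 76

76


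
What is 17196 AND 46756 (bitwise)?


0b100001100101100 & 0b1011011010100100 = 0b1000100100 = 548

548


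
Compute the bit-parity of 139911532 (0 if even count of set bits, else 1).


0b1000010101101110000101101100 has 13 ones => parity 1

1


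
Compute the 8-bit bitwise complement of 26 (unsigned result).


~0b11010 = 0b11100101 = 229 (8-bit unsigned)

229


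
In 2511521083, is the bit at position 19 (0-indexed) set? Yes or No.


0b10010101101100101100010100111011, bit 19 = 0. No

No


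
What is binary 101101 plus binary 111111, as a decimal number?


101101 + 111111 = 1101100 = 108

108


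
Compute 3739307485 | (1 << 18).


3739307485 | (1 << 18) = 3739307485 | 262144 = 3739569629

3739569629


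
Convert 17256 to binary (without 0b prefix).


17256 = 100001101101000 in binary

100001101101000


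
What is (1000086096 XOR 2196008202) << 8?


Step 1: 1000086096 ^ 2196008202 = 3111679834
Step 2: 3111679834 << 8 = 796590037504

796590037504


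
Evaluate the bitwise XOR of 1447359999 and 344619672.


0b1010110010001001111010111111111 ^ 0b10100100010100111101010011000 = 0b1000010110011101000111101100111 = 1120833383

1120833383


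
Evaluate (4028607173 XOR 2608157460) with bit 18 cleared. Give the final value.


Step 1: 4028607173 ^ 2608157460 = 1802172881
Step 2: 1802172881 & ~(1 << 18) = 1802172881

1802172881


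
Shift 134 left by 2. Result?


0b10000110 << 2 = 0b1000011000 = 536

536


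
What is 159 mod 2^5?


159 & 31 = 31

31


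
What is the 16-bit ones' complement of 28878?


28878 ^ 65535 = 36657

36657


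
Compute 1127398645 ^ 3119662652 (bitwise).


0b1000011001100101011110011110101 ^ 0b10111001111100100100011000111100 = 0b11111010110000001111101011001001 = 4206951113

4206951113


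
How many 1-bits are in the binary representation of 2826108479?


0b10101000011100101111111000111111 has 20 set bits

20


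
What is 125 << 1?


0b1111101 << 1 = 0b11111010 = 250

250


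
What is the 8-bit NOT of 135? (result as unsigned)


~0b10000111 = 0b1111000 = 120 (8-bit unsigned)

120


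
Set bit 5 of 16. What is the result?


16 | (1 << 5) = 16 | 32 = 48

48


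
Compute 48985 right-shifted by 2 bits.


0b1011111101011001 >> 2 = 0b10111111010110 = 12246

12246


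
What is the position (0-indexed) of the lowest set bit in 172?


0b10101100. Lowest set bit at position 2

2


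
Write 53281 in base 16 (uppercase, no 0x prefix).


53281 = D021 hex

D021


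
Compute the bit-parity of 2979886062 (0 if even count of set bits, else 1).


0b10110001100111010111001111101110 has 20 ones => parity 0

0


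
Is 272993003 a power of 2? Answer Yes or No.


0b10000010001011000101011101011. Multiple bits set => No

No


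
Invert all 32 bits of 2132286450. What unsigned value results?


2132286450 ^ 4294967295 = 2162680845

2162680845


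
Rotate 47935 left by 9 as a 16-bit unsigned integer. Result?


Rotate 0b1011101100111111 left by 9 (16-bit) = 0b111111101110110 = 32630

32630


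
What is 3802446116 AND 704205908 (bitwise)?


0b11100010101001001011100100100100 & 0b101001111110010101010001010100 = 0b100000101000000001000000000100 = 547360772

547360772


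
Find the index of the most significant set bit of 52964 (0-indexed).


0b1100111011100100. Highest set bit at position 15

15


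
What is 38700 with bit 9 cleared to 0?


38700 & ~(1 << 9) = 38188

38188


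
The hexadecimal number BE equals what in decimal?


BE hex = 190 decimal

190


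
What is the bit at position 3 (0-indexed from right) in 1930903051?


0b1110011000101110011111000001011, position 3 = 1

1


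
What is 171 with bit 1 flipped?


171 ^ (1 << 1) = 171 ^ 2 = 169

169


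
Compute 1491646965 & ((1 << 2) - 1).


1491646965 & 3 = 1

1


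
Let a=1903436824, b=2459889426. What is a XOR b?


1903436824 ^ 2459889426 = 3823815434

3823815434


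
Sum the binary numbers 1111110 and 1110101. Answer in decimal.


1111110 + 1110101 = 11110011 = 243

243


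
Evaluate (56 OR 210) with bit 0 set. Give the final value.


Step 1: 56 | 210 = 250
Step 2: 250 | (1 << 0) = 250 | 1 = 251

251


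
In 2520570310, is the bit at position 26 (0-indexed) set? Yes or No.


0b10010110001111001101100111000110, bit 26 = 1. Yes

Yes


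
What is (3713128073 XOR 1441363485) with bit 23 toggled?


Step 1: 3713128073 ^ 1441363485 = 2293801108
Step 2: 2293801108 ^ (1 << 23) = 2293801108 ^ 8388608 = 2285412500

2285412500


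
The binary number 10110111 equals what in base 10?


10110111 in decimal = 183

183


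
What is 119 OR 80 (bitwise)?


0b1110111 | 0b1010000 = 0b1110111 = 119

119


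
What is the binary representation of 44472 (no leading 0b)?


44472 = 1010110110111000 in binary

1010110110111000


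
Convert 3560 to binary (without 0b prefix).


3560 = 110111101000 in binary

110111101000


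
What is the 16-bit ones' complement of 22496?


22496 ^ 65535 = 43039

43039


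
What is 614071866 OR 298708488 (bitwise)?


0b100100100110011111111000111010 | 0b10001110011011110111000001000 = 0b110101110111011111111000111010 = 903740986

903740986


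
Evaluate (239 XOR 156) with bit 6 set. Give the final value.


Step 1: 239 ^ 156 = 115
Step 2: 115 | (1 << 6) = 115 | 64 = 115

115


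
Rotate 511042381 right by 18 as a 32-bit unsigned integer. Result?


Rotate 0b11110011101011110001101001101 right by 18 (32-bit) = 0b1111000110100110100011110011101 = 2027112349

2027112349


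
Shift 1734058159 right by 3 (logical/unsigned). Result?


0b1100111010110111010000010101111 >> 3 = 0b1100111010110111010000010101 = 216757269

216757269


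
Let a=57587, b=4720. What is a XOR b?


57587 ^ 4720 = 62083

62083


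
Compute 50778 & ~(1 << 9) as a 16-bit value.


50778 & ~(1 << 9) = 50266

50266


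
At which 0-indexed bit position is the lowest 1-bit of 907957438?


0b110110000111100101010010111110. Lowest set bit at position 1

1


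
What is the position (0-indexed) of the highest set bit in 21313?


0b101001101000001. Highest set bit at position 14

14


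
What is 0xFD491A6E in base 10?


FD491A6E hex = 4249426542 decimal

4249426542


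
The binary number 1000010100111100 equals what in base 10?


1000010100111100 in decimal = 34108

34108


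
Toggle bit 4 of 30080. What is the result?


30080 ^ (1 << 4) = 30080 ^ 16 = 30096

30096


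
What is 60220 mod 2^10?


60220 & 1023 = 828

828


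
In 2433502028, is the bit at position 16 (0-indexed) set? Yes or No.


0b10010001000011000100101101001100, bit 16 = 0. No

No


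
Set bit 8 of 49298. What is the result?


49298 | (1 << 8) = 49298 | 256 = 49554

49554


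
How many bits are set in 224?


0b11100000 has 3 set bits

3


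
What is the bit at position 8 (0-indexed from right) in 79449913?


0b100101111000100111100111001, position 8 = 1

1


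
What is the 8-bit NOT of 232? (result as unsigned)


~0b11101000 = 0b10111 = 23 (8-bit unsigned)

23


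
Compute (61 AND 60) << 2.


Step 1: 61 & 60 = 60
Step 2: 60 << 2 = 240

240


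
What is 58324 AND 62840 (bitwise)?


0b1110001111010100 & 0b1111010101111000 = 0b1110000101010000 = 57680

57680


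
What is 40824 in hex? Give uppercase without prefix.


40824 = 9F78 hex

9F78


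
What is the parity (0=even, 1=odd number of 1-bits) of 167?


0b10100111 has 5 ones => parity 1

1


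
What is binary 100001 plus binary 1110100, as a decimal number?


100001 + 1110100 = 10010101 = 149

149


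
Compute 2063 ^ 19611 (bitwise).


0b100000001111 ^ 0b100110010011011 = 0b100010010010100 = 17556

17556


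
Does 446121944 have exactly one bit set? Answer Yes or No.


0b11010100101110100011111011000. Multiple bits set => No

No


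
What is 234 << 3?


0b11101010 << 3 = 0b11101010000 = 1872

1872


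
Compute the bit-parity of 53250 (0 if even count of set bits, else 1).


0b1101000000000010 has 4 ones => parity 0

0


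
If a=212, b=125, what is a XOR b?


212 ^ 125 = 169

169


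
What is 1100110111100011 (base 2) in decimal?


1100110111100011 in decimal = 52707

52707


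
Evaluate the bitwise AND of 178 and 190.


0b10110010 & 0b10111110 = 0b10110010 = 178

178


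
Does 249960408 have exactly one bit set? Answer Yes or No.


0b1110111001100001011111011000. Multiple bits set => No

No


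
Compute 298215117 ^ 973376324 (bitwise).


0b10001110001100110011011001101 ^ 0b111010000001001000101101000100 = 0b101011110000101110110110001001 = 734195081

734195081


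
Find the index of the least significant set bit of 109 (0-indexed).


0b1101101. Lowest set bit at position 0

0


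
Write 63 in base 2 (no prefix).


63 = 111111 in binary

111111


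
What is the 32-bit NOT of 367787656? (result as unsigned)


~0b10101111010111111111010001000 = 0b11101010000101000000000101110111 = 3927179639 (32-bit unsigned)

3927179639


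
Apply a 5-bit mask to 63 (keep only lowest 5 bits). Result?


63 & 31 = 31

31


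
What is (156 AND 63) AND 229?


Step 1: 156 & 63 = 28
Step 2: 28 & 229 = 4

4


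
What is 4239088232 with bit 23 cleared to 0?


4239088232 & ~(1 << 23) = 4230699624

4230699624


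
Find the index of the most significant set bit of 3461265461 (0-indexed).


0b11001110010011101011100000110101. Highest set bit at position 31

31


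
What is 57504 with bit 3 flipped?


57504 ^ (1 << 3) = 57504 ^ 8 = 57512

57512


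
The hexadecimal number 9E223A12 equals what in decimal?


9E223A12 hex = 2653043218 decimal

2653043218


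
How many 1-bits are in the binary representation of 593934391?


0b100011011001101011100000110111 has 16 set bits

16


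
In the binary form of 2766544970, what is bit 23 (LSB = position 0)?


0b10100100111001100010000001001010, position 23 = 1

1


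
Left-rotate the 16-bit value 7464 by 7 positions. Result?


Rotate 0b1110100101000 left by 7 (16-bit) = 0b1001010000001110 = 37902

37902


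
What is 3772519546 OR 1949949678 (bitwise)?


0b11100000110111000001010001111010 | 0b1110100001110011101111011101110 = 0b11110100111111011101111011111110 = 4110278398

4110278398


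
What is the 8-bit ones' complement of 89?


89 ^ 255 = 166

166


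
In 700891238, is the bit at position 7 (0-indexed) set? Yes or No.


0b101001110001101100000001100110, bit 7 = 0. No

No


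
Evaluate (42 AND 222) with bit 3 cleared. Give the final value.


Step 1: 42 & 222 = 10
Step 2: 10 & ~(1 << 3) = 2

2


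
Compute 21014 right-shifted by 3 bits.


0b101001000010110 >> 3 = 0b101001000010 = 2626

2626


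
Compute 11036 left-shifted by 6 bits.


0b10101100011100 << 6 = 0b10101100011100000000 = 706304

706304


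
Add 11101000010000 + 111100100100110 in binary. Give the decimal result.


11101000010000 + 111100100100110 = 1011001100110110 = 45878

45878


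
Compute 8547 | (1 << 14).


8547 | (1 << 14) = 8547 | 16384 = 24931

24931


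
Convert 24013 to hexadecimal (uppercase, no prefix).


24013 = 5DCD hex

5DCD


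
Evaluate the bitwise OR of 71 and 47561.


0b1000111 | 0b1011100111001001 = 0b1011100111001111 = 47567

47567


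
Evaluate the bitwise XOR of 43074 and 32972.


0b1010100001000010 ^ 0b1000000011001100 = 0b10100010001110 = 10382

10382


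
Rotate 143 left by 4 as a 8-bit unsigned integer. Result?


Rotate 0b10001111 left by 4 (8-bit) = 0b11111000 = 248

248


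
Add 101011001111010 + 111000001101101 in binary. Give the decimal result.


101011001111010 + 111000001101101 = 1100011011100111 = 50919

50919


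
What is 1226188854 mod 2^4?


1226188854 & 15 = 6

6


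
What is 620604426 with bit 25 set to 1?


620604426 | (1 << 25) = 620604426 | 33554432 = 654158858

654158858


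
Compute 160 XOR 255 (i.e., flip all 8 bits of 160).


160 ^ 255 = 95

95


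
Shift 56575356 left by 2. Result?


0b11010111110100010101111100 << 2 = 0b1101011111010001010111110000 = 226301424

226301424


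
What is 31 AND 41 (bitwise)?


0b11111 & 0b101001 = 0b1001 = 9

9


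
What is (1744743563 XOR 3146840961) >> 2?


Step 1: 1744743563 ^ 3146840961 = 3698218762
Step 2: 3698218762 >> 2 = 924554690

924554690


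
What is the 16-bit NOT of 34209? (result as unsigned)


~0b1000010110100001 = 0b111101001011110 = 31326 (16-bit unsigned)

31326


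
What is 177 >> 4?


0b10110001 >> 4 = 0b1011 = 11

11


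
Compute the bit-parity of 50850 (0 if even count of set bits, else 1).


0b1100011010100010 has 7 ones => parity 1

1


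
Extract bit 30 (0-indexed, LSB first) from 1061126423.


0b111111001111111000000100010111, position 30 = 0

0
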